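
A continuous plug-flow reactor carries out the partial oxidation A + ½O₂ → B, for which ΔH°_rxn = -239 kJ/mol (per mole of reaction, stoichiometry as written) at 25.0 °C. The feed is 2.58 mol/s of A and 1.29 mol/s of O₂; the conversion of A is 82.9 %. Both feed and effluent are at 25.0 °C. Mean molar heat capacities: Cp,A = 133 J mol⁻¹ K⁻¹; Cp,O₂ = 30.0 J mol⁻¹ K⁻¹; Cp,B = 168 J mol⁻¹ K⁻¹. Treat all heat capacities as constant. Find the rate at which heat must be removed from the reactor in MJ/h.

Extent of reaction ξ = 0.829 × 2.58 = 2.1388 mol/s
Reaction term: ξ·ΔH°_rxn = 2.1388 × -239 = -511.18 kJ/s
Q = ΔH = -511.18 kJ/s = -511.18 kW
Heat removed = 1840.2 MJ/h

Q_out = 1840 MJ/h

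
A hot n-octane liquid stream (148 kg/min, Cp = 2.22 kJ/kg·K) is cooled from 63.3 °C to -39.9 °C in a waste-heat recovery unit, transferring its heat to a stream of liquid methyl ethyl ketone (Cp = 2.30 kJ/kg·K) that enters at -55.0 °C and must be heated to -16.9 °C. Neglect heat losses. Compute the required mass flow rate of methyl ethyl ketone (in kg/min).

ṁ_c = 387 kg/min

Heat released by hot stream: Q = 148 × 2.22 × (63.3 − -39.9) = 33907 kJ/min
Energy balance on cold side (adiabatic exchanger): Q = ṁ_c·Cp_c·(T_c,out − T_c,in)
ṁ_c = 33907 / [2.30 × (-16.9 − -55.0)] = 386.94 kg/min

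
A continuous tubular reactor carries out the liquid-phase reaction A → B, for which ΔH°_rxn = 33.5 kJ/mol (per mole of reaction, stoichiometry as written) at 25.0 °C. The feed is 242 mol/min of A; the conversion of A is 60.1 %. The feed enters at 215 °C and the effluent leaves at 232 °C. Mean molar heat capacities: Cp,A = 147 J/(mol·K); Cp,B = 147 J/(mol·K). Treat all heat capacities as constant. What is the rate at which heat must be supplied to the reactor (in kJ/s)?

Q_in = 91.3 kJ/s

Extent of reaction ξ = 0.601 × 242 = 145.44 mol/min
Reaction term: ξ·ΔH°_rxn = 145.44 × 33.5 = 4872.3 kJ/min
Sensible, feed 215→25 °C: -6759.1 kJ/min
Outlet flows (mol/min): A 96.558, B 145.44
Sensible, products 25→232 °C: 7363.8 kJ/min
Q = ΔH = 5477.1 kJ/min = 91.284 kW
Heat supplied = 91.284 kJ/s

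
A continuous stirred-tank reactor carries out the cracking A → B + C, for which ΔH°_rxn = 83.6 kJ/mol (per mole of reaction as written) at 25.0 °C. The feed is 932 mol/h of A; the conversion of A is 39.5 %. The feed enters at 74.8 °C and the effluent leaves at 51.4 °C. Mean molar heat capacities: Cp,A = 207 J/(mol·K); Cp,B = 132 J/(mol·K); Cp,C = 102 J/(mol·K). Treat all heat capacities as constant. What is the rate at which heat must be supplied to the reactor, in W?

Q_in = 7370 W

Extent of reaction ξ = 0.395 × 932 = 368.14 mol/h
Reaction term: ξ·ΔH°_rxn = 368.14 × 83.6 = 30777 kJ/h
Sensible, feed 74.8→25 °C: -9607.6 kJ/h
Outlet flows (mol/h): A 563.86, B 368.14, C 368.14
Sensible, products 25→51.4 °C: 5355.6 kJ/h
Q = ΔH = 26524 kJ/h = 7.3679 kW
Heat supplied = 7367.9 W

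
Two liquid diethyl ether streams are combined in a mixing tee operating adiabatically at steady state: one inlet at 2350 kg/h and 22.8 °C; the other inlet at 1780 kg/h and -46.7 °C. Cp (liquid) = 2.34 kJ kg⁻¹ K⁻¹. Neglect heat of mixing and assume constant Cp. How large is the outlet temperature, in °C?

T_out = -7.15 °C

Adiabatic, steady state ⇒ Σ ṁᵢCp,ᵢ(T_out − Tᵢ) = 0
Σ ṁᵢCp,ᵢTᵢ = 2350×2.34×22.8 + 1780×2.34×-46.7 = -69138
Σ ṁᵢCp,ᵢ = 2350×2.34 + 1780×2.34 = 9664.2
T_out = -69138 / 9664.2 = -7.154 °C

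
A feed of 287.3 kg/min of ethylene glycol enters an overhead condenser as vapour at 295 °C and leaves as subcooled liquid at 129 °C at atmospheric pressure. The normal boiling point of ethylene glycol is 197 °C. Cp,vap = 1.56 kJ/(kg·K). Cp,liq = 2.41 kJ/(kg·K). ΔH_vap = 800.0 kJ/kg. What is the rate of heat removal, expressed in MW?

vapour 295→197 °C: -152.88 kJ/kg
condensation at 197 °C: -800 kJ/kg
liquid 197→129 °C: -163.88 kJ/kg
Δh = -152.88 + -800 + -163.88 = -1116.8 kJ/kg
Q = ṁ·Δh = 287.3 kg/min × -1116.8 kJ/kg = -320850 kJ/min
|Q| = 5347.4 kW = 5.3474 MW

Q_c = 5.35 MW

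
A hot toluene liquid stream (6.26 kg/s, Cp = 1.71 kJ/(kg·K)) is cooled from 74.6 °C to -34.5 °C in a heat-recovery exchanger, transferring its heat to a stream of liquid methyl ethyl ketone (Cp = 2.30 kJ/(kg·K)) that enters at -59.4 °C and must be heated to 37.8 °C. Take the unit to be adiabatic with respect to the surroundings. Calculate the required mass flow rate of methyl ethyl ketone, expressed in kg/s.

Heat released by hot stream: Q = 6.26 × 1.71 × (74.6 − -34.5) = 1167.9 kJ/s
Energy balance on cold side (adiabatic exchanger): Q = ṁ_c·Cp_c·(T_c,out − T_c,in)
ṁ_c = 1167.9 / [2.30 × (37.8 − -59.4)] = 5.224 kg/s

ṁ_c = 5.22 kg/s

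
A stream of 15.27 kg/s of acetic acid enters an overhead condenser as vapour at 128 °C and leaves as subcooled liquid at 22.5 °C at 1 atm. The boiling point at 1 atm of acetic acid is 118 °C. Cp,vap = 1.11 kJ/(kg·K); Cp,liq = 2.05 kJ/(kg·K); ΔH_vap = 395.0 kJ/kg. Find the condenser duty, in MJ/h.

Q_c = 33100 MJ/h

vapour 128→118 °C: -11.1 kJ/kg
condensation at 118 °C: -395 kJ/kg
liquid 118→22.5 °C: -195.77 kJ/kg
Δh = -11.1 + -395 + -195.77 = -601.88 kJ/kg
Q = ṁ·Δh = 15.27 kg/s × -601.88 kJ/kg = -9190.6 kJ/s
|Q| = 9190.6 kW = 33086 MJ/h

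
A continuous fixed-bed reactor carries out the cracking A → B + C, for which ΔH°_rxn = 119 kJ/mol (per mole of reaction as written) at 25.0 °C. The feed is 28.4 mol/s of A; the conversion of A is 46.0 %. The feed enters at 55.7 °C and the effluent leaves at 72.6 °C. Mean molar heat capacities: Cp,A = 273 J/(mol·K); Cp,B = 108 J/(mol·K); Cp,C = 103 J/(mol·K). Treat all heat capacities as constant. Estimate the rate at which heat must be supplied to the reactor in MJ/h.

Q_in = 5930 MJ/h

Extent of reaction ξ = 0.460 × 28.4 = 13.064 mol/s
Reaction term: ξ·ΔH°_rxn = 13.064 × 119 = 1554.6 kJ/s
Sensible, feed 55.7→25 °C: -238.02 kJ/s
Outlet flows (mol/s): A 15.336, B 13.064, C 13.064
Sensible, products 25→72.6 °C: 330.5 kJ/s
Q = ΔH = 1647.1 kJ/s = 1647.1 kW
Heat supplied = 5929.5 MJ/h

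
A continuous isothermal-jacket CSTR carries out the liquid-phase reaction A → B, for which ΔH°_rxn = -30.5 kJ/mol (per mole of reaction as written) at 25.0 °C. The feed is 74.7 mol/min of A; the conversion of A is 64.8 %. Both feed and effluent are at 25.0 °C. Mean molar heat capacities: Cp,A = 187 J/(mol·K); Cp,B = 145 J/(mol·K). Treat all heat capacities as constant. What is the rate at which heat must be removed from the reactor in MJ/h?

Q_out = 88.6 MJ/h

Extent of reaction ξ = 0.648 × 74.7 = 48.406 mol/min
Reaction term: ξ·ΔH°_rxn = 48.406 × -30.5 = -1476.4 kJ/min
Q = ΔH = -1476.4 kJ/min = -24.606 kW
Heat removed = 88.582 MJ/h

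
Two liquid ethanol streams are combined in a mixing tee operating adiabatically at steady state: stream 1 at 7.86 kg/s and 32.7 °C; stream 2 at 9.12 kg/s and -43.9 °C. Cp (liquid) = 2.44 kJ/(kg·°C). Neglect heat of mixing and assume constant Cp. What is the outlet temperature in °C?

Energy balance with Q = 0: Σ ṁᵢCp,ᵢ(T_out − Tᵢ) = 0
Σ ṁᵢCp,ᵢTᵢ = 7.86×2.44×32.7 + 9.12×2.44×-43.9 = -349.76
Σ ṁᵢCp,ᵢ = 7.86×2.44 + 9.12×2.44 = 41.431
T_out = -349.76 / 41.431 = -8.442 °C

T_out = -8.44 °C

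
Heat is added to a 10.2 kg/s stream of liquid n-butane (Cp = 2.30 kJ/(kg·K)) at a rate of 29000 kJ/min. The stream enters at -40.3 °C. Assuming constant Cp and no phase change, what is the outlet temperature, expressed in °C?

T_out = -19.7 °C

Q = 29000 kJ/min = 483.33 kJ/s
ΔT = Q/(ṁ·Cp) = 483.33/(10.2×2.30) = 20.602 K
T_out = -40.3 + 20.602 = -19.698 °C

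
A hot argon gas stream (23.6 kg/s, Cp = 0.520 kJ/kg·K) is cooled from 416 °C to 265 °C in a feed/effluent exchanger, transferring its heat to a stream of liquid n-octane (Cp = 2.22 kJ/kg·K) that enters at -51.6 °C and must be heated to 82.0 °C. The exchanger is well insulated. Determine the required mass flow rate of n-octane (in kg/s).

ṁ_c = 6.25 kg/s

Heat released by hot stream: Q = 23.6 × 0.520 × (416 − 265) = 1853.1 kJ/s
Energy balance on cold side (adiabatic exchanger): Q = ṁ_c·Cp_c·(T_c,out − T_c,in)
ṁ_c = 1853.1 / [2.22 × (82.0 − -51.6)] = 6.2479 kg/s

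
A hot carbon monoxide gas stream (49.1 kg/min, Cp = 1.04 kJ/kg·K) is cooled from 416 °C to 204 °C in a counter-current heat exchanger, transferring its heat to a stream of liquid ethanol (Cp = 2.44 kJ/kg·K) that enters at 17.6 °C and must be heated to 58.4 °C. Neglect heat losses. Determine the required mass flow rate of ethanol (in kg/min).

ṁ_c = 109 kg/min

Heat released by hot stream: Q = 49.1 × 1.04 × (416 − 204) = 10826 kJ/min
Energy balance on cold side (adiabatic exchanger): Q = ṁ_c·Cp_c·(T_c,out − T_c,in)
ṁ_c = 10826 / [2.44 × (58.4 − 17.6)] = 108.74 kg/min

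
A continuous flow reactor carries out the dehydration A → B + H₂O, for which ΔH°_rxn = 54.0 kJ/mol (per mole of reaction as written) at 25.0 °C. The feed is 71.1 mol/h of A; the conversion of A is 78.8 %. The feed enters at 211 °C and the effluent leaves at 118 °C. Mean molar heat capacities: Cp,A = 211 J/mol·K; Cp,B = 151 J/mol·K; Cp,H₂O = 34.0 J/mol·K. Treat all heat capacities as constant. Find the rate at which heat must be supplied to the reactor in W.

Extent of reaction ξ = 0.788 × 71.1 = 56.027 mol/h
Reaction term: ξ·ΔH°_rxn = 56.027 × 54.0 = 3025.4 kJ/h
Sensible, feed 211→25 °C: -2790.4 kJ/h
Outlet flows (mol/h): A 15.073, B 56.027, H₂O 56.027
Sensible, products 25→118 °C: 1259.7 kJ/h
Q = ΔH = 1494.8 kJ/h = 0.41522 kW
Heat supplied = 415.22 W

Q_in = 415 W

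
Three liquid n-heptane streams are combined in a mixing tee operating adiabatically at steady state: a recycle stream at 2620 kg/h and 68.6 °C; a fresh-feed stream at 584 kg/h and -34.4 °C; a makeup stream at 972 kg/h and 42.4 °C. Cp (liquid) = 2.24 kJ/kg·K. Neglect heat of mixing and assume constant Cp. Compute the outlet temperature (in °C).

T_out = 48.1 °C

No heat crosses the boundary, so H_out = H_in.
T_out = Σ ṁᵢCp,ᵢTᵢ / Σ ṁᵢCp,ᵢ
      = 449920 / 9354.2 = 48.098 °C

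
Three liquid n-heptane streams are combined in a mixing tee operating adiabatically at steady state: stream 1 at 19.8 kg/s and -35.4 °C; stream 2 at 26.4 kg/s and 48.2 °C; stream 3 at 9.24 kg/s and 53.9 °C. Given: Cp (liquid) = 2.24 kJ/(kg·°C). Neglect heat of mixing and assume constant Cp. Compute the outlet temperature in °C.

T_out = 19.3 °C

No heat crosses the boundary, so H_out = H_in.
T_out = Σ ṁᵢCp,ᵢTᵢ / Σ ṁᵢCp,ᵢ
      = 2395.9 / 124.19 = 19.293 °C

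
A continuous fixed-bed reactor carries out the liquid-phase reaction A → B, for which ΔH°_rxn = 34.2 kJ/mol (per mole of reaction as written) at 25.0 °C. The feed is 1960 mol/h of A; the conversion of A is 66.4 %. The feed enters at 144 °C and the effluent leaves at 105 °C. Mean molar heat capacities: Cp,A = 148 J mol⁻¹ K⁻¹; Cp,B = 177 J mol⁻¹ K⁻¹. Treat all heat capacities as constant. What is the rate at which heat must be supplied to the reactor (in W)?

Q_in = 10100 W

Extent of reaction ξ = 0.664 × 1960 = 1301.4 mol/h
Reaction term: ξ·ΔH°_rxn = 1301.4 × 34.2 = 44509 kJ/h
Sensible, feed 144→25 °C: -34520 kJ/h
Outlet flows (mol/h): A 658.56, B 1301.4
Sensible, products 25→105 °C: 26226 kJ/h
Q = ΔH = 36215 kJ/h = 10.06 kW
Heat supplied = 10060 W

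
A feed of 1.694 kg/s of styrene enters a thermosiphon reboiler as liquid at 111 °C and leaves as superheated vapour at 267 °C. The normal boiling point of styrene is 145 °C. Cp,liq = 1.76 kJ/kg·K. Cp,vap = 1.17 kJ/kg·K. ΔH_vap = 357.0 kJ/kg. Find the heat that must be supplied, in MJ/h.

liquid 111→145 °C: 59.84 kJ/kg
vaporisation at 145 °C: 357 kJ/kg
vapour 145→267 °C: 142.74 kJ/kg
Δh = 59.84 + 357 + 142.74 = 559.58 kJ/kg
Q = ṁ·Δh = 1.694 kg/s × 559.58 kJ/kg = 947.93 kJ/s
|Q| = 947.93 kW = 3412.5 MJ/h

Q = 3410 MJ/h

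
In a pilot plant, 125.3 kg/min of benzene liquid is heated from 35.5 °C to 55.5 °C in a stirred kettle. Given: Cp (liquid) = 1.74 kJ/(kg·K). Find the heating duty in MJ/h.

Q = 262 MJ/h

Q = ṁ·Cp·ΔT = 125.3 × 1.74 × (55.5 − 35.5) = 4360.4 kJ/min
Converting: 4360.4 / 60 s = 72.674 kW
Heating duty = 261.63 MJ/h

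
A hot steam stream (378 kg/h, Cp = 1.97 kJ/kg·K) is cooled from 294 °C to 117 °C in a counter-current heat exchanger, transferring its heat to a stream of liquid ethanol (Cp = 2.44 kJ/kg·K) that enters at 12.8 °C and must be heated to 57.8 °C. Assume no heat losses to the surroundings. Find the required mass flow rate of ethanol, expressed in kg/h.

Heat released by hot stream: Q = 378 × 1.97 × (294 − 117) = 131800 kJ/h
Energy balance on cold side (adiabatic exchanger): Q = ṁ_c·Cp_c·(T_c,out − T_c,in)
ṁ_c = 131800 / [2.44 × (57.8 − 12.8)] = 1200.4 kg/h

ṁ_c = 1200 kg/h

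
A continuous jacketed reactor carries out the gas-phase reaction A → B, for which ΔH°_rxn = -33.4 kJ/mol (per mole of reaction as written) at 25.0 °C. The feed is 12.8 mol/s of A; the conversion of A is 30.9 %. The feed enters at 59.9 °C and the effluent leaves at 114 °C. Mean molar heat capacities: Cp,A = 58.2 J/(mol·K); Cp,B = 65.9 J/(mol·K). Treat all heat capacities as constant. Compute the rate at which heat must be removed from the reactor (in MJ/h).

Extent of reaction ξ = 0.309 × 12.8 = 3.9552 mol/s
Reaction term: ξ·ΔH°_rxn = 3.9552 × -33.4 = -132.1 kJ/s
Sensible, feed 59.9→25 °C: -25.999 kJ/s
Outlet flows (mol/s): A 8.8448, B 3.9552
Sensible, products 25→114 °C: 69.012 kJ/s
Q = ΔH = -89.091 kJ/s = -89.091 kW
Heat removed = 320.73 MJ/h

Q_out = 321 MJ/h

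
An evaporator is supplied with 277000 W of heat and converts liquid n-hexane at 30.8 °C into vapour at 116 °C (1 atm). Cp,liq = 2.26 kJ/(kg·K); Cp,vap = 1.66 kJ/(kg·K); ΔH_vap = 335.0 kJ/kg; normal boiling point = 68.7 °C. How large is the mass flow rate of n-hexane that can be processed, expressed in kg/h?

Δh = 2.26×(68.7−30.8) + 335.0 + 1.66×(116−68.7) = 499.17 kJ/kg
Q = 277000 W = 277 kJ/s = 997200 kJ/h
ṁ = Q/Δh = 997200 / 499.17 = 1997.7 kg/h

ṁ = 2000 kg/h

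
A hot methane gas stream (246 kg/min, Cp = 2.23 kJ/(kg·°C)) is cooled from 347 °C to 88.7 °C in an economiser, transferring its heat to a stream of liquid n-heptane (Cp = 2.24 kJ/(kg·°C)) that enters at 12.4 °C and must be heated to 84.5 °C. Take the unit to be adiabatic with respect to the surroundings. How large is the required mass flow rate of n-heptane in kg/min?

Heat released by hot stream: Q = 246 × 2.23 × (347 − 88.7) = 141700 kJ/min
Energy balance on cold side (adiabatic exchanger): Q = ṁ_c·Cp_c·(T_c,out − T_c,in)
ṁ_c = 141700 / [2.24 × (84.5 − 12.4)] = 877.37 kg/min

ṁ_c = 877 kg/min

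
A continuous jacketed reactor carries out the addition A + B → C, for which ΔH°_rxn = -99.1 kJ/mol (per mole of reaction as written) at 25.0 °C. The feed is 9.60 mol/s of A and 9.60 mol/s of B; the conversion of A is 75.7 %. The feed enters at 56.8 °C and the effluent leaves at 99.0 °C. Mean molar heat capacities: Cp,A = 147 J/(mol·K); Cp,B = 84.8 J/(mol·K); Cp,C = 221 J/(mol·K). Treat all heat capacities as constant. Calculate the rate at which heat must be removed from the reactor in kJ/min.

Extent of reaction ξ = 0.757 × 9.60 = 7.2672 mol/s
Reaction term: ξ·ΔH°_rxn = 7.2672 × -99.1 = -720.18 kJ/s
Sensible, feed 56.8→25 °C: -70.764 kJ/s
Outlet flows (mol/s): A 2.3328, B 2.3328, C 7.2672
Sensible, products 25→99.0 °C: 158.86 kJ/s
Q = ΔH = -632.08 kJ/s = -632.08 kW
Heat removed = 37925 kJ/min

Q_out = 37900 kJ/min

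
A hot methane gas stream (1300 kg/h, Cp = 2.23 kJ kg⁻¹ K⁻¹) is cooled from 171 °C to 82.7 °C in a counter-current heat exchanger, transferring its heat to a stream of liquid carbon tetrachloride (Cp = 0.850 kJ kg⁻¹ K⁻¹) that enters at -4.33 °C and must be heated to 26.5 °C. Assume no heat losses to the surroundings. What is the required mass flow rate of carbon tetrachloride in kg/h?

Heat released by hot stream: Q = 1300 × 2.23 × (171 − 82.7) = 255980 kJ/h
Energy balance on cold side (adiabatic exchanger): Q = ṁ_c·Cp_c·(T_c,out − T_c,in)
ṁ_c = 255980 / [0.850 × (26.5 − -4.33)] = 9768.2 kg/h

ṁ_c = 9770 kg/h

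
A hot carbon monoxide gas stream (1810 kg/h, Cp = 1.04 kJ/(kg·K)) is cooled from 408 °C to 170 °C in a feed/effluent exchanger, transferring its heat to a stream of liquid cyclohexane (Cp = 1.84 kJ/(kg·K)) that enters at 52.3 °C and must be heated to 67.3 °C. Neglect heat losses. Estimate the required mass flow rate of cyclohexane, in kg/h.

Heat released by hot stream: Q = 1810 × 1.04 × (408 − 170) = 448010 kJ/h
Energy balance on cold side (adiabatic exchanger): Q = ṁ_c·Cp_c·(T_c,out − T_c,in)
ṁ_c = 448010 / [1.84 × (67.3 − 52.3)] = 16232 kg/h

ṁ_c = 16200 kg/h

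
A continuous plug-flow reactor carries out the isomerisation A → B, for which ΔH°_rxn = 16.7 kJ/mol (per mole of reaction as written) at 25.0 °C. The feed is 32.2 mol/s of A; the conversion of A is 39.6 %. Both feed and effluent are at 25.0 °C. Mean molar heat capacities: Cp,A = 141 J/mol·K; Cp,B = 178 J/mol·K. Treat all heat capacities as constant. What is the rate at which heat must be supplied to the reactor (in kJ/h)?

Q_in = 767000 kJ/h

Extent of reaction ξ = 0.396 × 32.2 = 12.751 mol/s
Reaction term: ξ·ΔH°_rxn = 12.751 × 16.7 = 212.95 kJ/s
Q = ΔH = 212.95 kJ/s = 212.95 kW
Heat supplied = 766600 kJ/h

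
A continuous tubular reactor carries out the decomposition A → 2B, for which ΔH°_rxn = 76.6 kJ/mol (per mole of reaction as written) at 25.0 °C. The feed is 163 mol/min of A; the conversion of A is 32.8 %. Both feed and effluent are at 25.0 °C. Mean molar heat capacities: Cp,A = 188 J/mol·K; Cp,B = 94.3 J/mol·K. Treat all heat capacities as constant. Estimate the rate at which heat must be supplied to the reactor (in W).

Q_in = 68300 W

Extent of reaction ξ = 0.328 × 163 = 53.464 mol/min
Reaction term: ξ·ΔH°_rxn = 53.464 × 76.6 = 4095.3 kJ/min
Q = ΔH = 4095.3 kJ/min = 68.256 kW
Heat supplied = 68256 W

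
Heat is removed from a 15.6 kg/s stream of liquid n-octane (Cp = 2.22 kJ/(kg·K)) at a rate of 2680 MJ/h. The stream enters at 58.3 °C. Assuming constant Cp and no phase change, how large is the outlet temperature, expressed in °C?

Q = 2680 MJ/h = 744.44 kJ/s
ΔT = Q/(ṁ·Cp) = 744.44/(15.6×2.22) = 21.496 K
T_out = 58.3 − 21.496 = 36.804 °C

T_out = 36.8 °C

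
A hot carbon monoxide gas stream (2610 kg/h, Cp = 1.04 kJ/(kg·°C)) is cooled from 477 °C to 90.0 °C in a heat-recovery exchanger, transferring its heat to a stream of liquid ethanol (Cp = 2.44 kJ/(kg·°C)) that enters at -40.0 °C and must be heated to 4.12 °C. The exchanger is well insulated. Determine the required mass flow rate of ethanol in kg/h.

Heat released by hot stream: Q = 2610 × 1.04 × (477 − 90.0) = 1.0505e+06 kJ/h
Energy balance on cold side (adiabatic exchanger): Q = ṁ_c·Cp_c·(T_c,out − T_c,in)
ṁ_c = 1.0505e+06 / [2.44 × (4.12 − -40.0)] = 9758 kg/h

ṁ_c = 9760 kg/h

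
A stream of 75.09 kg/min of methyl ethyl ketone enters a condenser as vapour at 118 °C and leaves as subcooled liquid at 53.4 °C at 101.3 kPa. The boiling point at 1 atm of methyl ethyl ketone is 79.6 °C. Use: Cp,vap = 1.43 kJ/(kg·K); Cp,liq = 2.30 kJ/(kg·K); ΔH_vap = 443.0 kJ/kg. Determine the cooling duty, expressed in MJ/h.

Q_c = 2510 MJ/h

vapour 118→79.6 °C: -54.912 kJ/kg
condensation at 79.6 °C: -443 kJ/kg
liquid 79.6→53.4 °C: -60.26 kJ/kg
Δh = -54.912 + -443 + -60.26 = -558.17 kJ/kg
Q = ṁ·Δh = 75.09 kg/min × -558.17 kJ/kg = -41913 kJ/min
|Q| = 698.55 kW = 2514.8 MJ/h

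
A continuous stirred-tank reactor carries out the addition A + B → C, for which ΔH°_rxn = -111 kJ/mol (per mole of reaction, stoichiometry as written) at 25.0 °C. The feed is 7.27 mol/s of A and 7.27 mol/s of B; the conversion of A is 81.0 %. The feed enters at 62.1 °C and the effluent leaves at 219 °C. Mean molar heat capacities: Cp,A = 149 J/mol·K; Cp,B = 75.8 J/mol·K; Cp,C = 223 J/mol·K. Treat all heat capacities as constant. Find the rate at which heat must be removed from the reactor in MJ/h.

Q_out = 1440 MJ/h

Extent of reaction ξ = 0.810 × 7.27 = 5.8887 mol/s
Reaction term: ξ·ΔH°_rxn = 5.8887 × -111 = -653.65 kJ/s
Sensible, feed 62.1→25 °C: -60.632 kJ/s
Outlet flows (mol/s): A 1.3813, B 1.3813, C 5.8887
Sensible, products 25→219 °C: 315 kJ/s
Q = ΔH = -399.28 kJ/s = -399.28 kW
Heat removed = 1437.4 MJ/h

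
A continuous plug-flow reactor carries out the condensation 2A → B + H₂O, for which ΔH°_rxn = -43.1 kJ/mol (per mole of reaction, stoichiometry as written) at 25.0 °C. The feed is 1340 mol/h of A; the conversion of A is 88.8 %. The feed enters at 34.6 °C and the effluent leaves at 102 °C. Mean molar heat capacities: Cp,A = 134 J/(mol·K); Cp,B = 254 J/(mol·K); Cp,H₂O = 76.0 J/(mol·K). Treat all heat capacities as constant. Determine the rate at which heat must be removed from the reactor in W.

Extent of reaction ξ = 0.888 × 1340 / 2 = 594.96 mol/h
Reaction term: ξ·ΔH°_rxn = 594.96 × -43.1 = -25643 kJ/h
Sensible, feed 34.6→25 °C: -1723.8 kJ/h
Outlet flows (mol/h): A 150.08, B 594.96, H₂O 594.96
Sensible, products 25→102 °C: 16666 kJ/h
Q = ΔH = -10700 kJ/h = -2.9722 kW
Heat removed = 2972.2 W

Q_out = 2970 W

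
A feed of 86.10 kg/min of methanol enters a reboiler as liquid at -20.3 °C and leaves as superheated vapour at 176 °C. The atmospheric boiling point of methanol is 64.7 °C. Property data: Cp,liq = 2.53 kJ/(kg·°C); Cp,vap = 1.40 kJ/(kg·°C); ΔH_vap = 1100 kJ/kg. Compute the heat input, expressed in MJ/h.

liquid -20.3→64.7 °C: 215.05 kJ/kg
vaporisation at 64.7 °C: 1100 kJ/kg
vapour 64.7→176 °C: 155.82 kJ/kg
Δh = 215.05 + 1100 + 155.82 = 1470.9 kJ/kg
Q = ṁ·Δh = 86.10 kg/min × 1470.9 kJ/kg = 126640 kJ/min
|Q| = 2110.7 kW = 7598.5 MJ/h

Q = 7600 MJ/h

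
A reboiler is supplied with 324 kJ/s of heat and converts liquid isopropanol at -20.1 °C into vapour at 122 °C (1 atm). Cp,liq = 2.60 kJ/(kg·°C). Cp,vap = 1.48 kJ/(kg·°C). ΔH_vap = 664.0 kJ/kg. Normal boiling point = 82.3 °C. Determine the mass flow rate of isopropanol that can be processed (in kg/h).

ṁ = 1180 kg/h

Δh = 2.60×(82.3−-20.1) + 664.0 + 1.48×(122−82.3) = 989 kJ/kg
Q = 324 kJ/s = 324 kJ/s = 1.1664e+06 kJ/h
ṁ = Q/Δh = 1.1664e+06 / 989 = 1179.4 kg/h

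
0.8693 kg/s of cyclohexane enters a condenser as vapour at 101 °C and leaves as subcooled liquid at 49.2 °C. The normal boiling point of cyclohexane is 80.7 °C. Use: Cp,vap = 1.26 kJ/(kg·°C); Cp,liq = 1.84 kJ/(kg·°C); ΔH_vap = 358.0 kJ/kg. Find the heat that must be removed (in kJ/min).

vapour 101→80.7 °C: -25.578 kJ/kg
condensation at 80.7 °C: -358 kJ/kg
liquid 80.7→49.2 °C: -57.96 kJ/kg
Δh = -25.578 + -358 + -57.96 = -441.54 kJ/kg
Q = ṁ·Δh = 0.8693 kg/s × -441.54 kJ/kg = -383.83 kJ/s
|Q| = 383.83 kW = 23030 kJ/min

Q_c = 23000 kJ/min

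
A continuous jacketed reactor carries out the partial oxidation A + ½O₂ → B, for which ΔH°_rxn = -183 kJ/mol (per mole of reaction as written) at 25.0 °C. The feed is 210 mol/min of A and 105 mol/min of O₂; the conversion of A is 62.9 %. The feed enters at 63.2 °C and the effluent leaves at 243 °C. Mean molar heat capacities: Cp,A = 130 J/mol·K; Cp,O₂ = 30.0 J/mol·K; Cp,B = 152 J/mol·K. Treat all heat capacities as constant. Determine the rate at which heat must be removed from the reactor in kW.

Extent of reaction ξ = 0.629 × 210 = 132.09 mol/min
Reaction term: ξ·ΔH°_rxn = 132.09 × -183 = -24172 kJ/min
Sensible, feed 63.2→25 °C: -1163.2 kJ/min
Outlet flows (mol/min): A 77.91, O₂ 38.955, B 132.09
Sensible, products 25→243 °C: 6839.7 kJ/min
Q = ΔH = -18496 kJ/min = -308.27 kW
Heat removed = 308.27 kW

Q_out = 308 kW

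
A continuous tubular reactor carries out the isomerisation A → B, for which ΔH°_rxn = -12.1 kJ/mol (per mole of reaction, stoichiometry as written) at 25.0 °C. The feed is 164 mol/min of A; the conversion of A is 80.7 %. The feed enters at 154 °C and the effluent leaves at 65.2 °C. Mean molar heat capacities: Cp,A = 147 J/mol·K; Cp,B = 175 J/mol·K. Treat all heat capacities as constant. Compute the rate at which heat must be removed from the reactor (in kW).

Q_out = 59.9 kW

Extent of reaction ξ = 0.807 × 164 = 132.35 mol/min
Reaction term: ξ·ΔH°_rxn = 132.35 × -12.1 = -1601.4 kJ/min
Sensible, feed 154→25 °C: -3109.9 kJ/min
Outlet flows (mol/min): A 31.652, B 132.35
Sensible, products 25→65.2 °C: 1118.1 kJ/min
Q = ΔH = -3593.2 kJ/min = -59.887 kW
Heat removed = 59.887 kW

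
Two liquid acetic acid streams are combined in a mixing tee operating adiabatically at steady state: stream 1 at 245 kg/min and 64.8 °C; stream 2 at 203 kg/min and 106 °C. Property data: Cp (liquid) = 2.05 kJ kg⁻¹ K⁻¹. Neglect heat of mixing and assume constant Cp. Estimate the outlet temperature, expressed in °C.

Energy balance with Q = 0: Σ ṁᵢCp,ᵢ(T_out − Tᵢ) = 0
T_out = Σ ṁᵢCp,ᵢTᵢ / Σ ṁᵢCp,ᵢ
      = 76658 / 918.4 = 83.469 °C

T_out = 83.5 °C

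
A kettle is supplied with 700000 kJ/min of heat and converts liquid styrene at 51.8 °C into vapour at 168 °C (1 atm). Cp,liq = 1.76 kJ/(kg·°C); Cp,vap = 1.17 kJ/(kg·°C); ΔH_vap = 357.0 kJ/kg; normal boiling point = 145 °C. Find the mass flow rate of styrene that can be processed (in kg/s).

Δh = 1.76×(145−51.8) + 357.0 + 1.17×(168−145) = 547.94 kJ/kg
Q = 700000 kJ/min = 11667 kJ/s = 11667 kJ/s
ṁ = Q/Δh = 11667 / 547.94 = 21.292 kg/s

ṁ = 21.3 kg/s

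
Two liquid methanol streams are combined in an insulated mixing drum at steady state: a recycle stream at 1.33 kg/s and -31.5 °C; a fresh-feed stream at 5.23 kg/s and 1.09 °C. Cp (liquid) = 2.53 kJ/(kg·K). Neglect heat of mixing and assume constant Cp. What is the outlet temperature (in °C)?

Energy balance with Q = 0: Σ ṁᵢCp,ᵢ(T_out − Tᵢ) = 0
Σ ṁᵢCp,ᵢTᵢ = 1.33×2.53×-31.5 + 5.23×2.53×1.09 = -91.572
Σ ṁᵢCp,ᵢ = 1.33×2.53 + 5.23×2.53 = 16.597
T_out = -91.572 / 16.597 = -5.5174 °C

T_out = -5.52 °C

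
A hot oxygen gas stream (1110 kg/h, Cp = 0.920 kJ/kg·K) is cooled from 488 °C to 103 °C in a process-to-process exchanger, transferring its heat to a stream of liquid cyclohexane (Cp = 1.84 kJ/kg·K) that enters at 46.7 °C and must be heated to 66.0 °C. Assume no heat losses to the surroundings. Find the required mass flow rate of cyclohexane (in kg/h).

Heat released by hot stream: Q = 1110 × 0.920 × (488 − 103) = 393160 kJ/h
Energy balance on cold side (adiabatic exchanger): Q = ṁ_c·Cp_c·(T_c,out − T_c,in)
ṁ_c = 393160 / [1.84 × (66.0 − 46.7)] = 11071 kg/h

ṁ_c = 11100 kg/h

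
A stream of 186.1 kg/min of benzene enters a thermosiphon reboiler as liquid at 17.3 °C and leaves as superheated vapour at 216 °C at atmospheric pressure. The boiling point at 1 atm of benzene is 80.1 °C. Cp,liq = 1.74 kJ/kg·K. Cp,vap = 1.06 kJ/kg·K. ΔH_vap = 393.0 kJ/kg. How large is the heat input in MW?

liquid 17.3→80.1 °C: 109.27 kJ/kg
vaporisation at 80.1 °C: 393 kJ/kg
vapour 80.1→216 °C: 144.05 kJ/kg
Δh = 109.27 + 393 + 144.05 = 646.33 kJ/kg
Q = ṁ·Δh = 186.1 kg/min × 646.33 kJ/kg = 120280 kJ/min
|Q| = 2004.7 kW = 2.0047 MW

Q = 2.00 MW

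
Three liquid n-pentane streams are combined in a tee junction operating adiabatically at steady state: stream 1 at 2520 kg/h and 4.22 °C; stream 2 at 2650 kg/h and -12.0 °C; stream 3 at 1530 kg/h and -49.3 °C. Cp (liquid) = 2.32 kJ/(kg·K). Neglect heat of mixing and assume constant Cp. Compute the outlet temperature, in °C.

Adiabatic, steady state ⇒ Σ ṁᵢCp,ᵢ(T_out − Tᵢ) = 0
T_out = Σ ṁᵢCp,ᵢTᵢ / Σ ṁᵢCp,ᵢ
      = -224100 / 15544 = -14.417 °C

T_out = -14.4 °C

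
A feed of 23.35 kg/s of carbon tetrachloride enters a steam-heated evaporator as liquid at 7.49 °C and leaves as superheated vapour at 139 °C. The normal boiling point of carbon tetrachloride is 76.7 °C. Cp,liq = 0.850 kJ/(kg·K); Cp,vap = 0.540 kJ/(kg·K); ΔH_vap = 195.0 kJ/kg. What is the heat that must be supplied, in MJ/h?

liquid 7.49→76.7 °C: 58.829 kJ/kg
vaporisation at 76.7 °C: 195 kJ/kg
vapour 76.7→139 °C: 33.642 kJ/kg
Δh = 58.829 + 195 + 33.642 = 287.47 kJ/kg
Q = ṁ·Δh = 23.35 kg/s × 287.47 kJ/kg = 6712.4 kJ/s
|Q| = 6712.4 kW = 24165 MJ/h

Q = 24200 MJ/h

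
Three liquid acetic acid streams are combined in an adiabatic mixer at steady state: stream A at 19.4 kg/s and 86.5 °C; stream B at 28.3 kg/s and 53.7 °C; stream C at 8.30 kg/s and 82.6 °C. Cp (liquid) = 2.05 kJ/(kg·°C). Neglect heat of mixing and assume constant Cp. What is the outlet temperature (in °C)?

Adiabatic, steady state ⇒ Σ ṁᵢCp,ᵢ(T_out − Tᵢ) = 0
T_out = Σ ṁᵢCp,ᵢTᵢ / Σ ṁᵢCp,ᵢ
      = 7960.9 / 114.8 = 69.346 °C

T_out = 69.3 °C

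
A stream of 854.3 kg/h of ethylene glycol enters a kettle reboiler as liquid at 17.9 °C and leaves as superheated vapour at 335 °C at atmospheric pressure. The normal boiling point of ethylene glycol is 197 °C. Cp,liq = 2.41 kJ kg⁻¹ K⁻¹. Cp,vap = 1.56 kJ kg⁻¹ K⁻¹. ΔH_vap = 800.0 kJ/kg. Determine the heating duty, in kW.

liquid 17.9→197 °C: 431.63 kJ/kg
vaporisation at 197 °C: 800 kJ/kg
vapour 197→335 °C: 215.28 kJ/kg
Δh = 431.63 + 800 + 215.28 = 1446.9 kJ/kg
Q = ṁ·Δh = 854.3 kg/h × 1446.9 kJ/kg = 1.2361e+06 kJ/h
|Q| = 343.36 kW

Q = 343 kW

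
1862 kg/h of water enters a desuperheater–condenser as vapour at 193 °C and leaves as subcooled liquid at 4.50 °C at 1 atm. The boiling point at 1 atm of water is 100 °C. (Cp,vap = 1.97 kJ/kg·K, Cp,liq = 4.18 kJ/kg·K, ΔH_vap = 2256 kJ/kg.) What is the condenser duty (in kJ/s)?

vapour 193→100 °C: -183.21 kJ/kg
condensation at 100 °C: -2256 kJ/kg
liquid 100→4.50 °C: -399.19 kJ/kg
Δh = -183.21 + -2256 + -399.19 = -2838.4 kJ/kg
Q = ṁ·Δh = 1862 kg/h × -2838.4 kJ/kg = -5.2851e+06 kJ/h
|Q| = 1468.1 kW

Q_c = 1470 kJ/s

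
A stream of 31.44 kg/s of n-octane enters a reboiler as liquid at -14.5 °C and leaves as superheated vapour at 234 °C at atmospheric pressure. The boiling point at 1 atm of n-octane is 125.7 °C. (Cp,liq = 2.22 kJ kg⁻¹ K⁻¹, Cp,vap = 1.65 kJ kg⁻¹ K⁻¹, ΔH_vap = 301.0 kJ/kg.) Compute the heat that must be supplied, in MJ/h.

Q = 89500 MJ/h

liquid -14.5→125.7 °C: 311.24 kJ/kg
vaporisation at 125.7 °C: 301 kJ/kg
vapour 125.7→234 °C: 178.69 kJ/kg
Δh = 311.24 + 301 + 178.69 = 790.94 kJ/kg
Q = ṁ·Δh = 31.44 kg/s × 790.94 kJ/kg = 24867 kJ/s
|Q| = 24867 kW = 89522 MJ/h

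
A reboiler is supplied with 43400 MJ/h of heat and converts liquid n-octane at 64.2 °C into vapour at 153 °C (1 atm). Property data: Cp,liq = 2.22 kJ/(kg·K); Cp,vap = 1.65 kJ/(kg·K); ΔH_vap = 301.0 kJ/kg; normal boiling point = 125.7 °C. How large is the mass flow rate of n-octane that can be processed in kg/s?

Δh = 2.22×(125.7−64.2) + 301.0 + 1.65×(153−125.7) = 482.57 kJ/kg
Q = 43400 MJ/h = 12056 kJ/s = 12056 kJ/s
ṁ = Q/Δh = 12056 / 482.57 = 24.982 kg/s

ṁ = 25.0 kg/s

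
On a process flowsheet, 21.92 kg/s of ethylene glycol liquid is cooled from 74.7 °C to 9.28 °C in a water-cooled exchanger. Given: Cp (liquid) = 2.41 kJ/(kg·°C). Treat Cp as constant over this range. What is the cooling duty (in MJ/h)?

Q_c = 12400 MJ/h

Q = ṁ·Cp·ΔT = 21.92 × 2.41 × (9.28 − 74.7) = -3456 kJ/s
Cooling duty = 12441 MJ/h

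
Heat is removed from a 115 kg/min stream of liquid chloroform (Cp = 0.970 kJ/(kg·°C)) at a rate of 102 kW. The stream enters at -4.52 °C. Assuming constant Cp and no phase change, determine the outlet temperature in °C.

Q = 102 kW = 6120 kJ/min
ΔT = Q/(ṁ·Cp) = 6120/(115×0.970) = 54.863 K
T_out = -4.52 − 54.863 = -59.383 °C

T_out = -59.4 °C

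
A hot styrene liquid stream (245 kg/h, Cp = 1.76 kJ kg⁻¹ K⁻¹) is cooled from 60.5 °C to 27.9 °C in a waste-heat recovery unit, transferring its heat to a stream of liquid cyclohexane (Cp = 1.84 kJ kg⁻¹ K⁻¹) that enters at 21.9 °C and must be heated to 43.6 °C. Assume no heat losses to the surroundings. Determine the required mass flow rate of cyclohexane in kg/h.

ṁ_c = 352 kg/h

Heat released by hot stream: Q = 245 × 1.76 × (60.5 − 27.9) = 14057 kJ/h
Energy balance on cold side (adiabatic exchanger): Q = ṁ_c·Cp_c·(T_c,out − T_c,in)
ṁ_c = 14057 / [1.84 × (43.6 − 21.9)] = 352.06 kg/h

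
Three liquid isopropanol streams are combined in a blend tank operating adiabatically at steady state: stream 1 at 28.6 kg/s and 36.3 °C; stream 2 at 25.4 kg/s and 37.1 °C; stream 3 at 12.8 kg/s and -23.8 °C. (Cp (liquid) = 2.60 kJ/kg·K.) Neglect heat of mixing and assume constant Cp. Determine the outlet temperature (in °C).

T_out = 25.1 °C

No heat crosses the boundary, so H_out = H_in.
Σ ṁᵢCp,ᵢTᵢ = 28.6×2.60×36.3 + 25.4×2.60×37.1 + 12.8×2.60×-23.8 = 4357.3
Σ ṁᵢCp,ᵢ = 28.6×2.60 + 25.4×2.60 + 12.8×2.60 = 173.68
T_out = 4357.3 / 173.68 = 25.088 °C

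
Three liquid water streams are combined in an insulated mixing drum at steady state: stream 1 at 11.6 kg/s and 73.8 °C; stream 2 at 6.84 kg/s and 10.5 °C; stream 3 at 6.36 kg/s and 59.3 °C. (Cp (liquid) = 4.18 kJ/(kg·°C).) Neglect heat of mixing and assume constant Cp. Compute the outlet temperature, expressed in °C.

T_out = 52.6 °C

No heat crosses the boundary, so H_out = H_in.
T_out = Σ ṁᵢCp,ᵢTᵢ / Σ ṁᵢCp,ᵢ
      = 5455.1 / 103.66 = 52.623 °C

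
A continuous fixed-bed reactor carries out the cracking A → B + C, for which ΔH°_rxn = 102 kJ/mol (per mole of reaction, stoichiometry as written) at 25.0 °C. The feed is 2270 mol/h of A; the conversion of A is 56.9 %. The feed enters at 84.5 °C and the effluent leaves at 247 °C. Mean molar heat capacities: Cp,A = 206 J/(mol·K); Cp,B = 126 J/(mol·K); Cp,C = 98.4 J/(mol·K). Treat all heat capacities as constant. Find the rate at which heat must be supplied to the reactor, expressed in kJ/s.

Extent of reaction ξ = 0.569 × 2270 = 1291.6 mol/h
Reaction term: ξ·ΔH°_rxn = 1291.6 × 102 = 131750 kJ/h
Sensible, feed 84.5→25 °C: -27823 kJ/h
Outlet flows (mol/h): A 978.37, B 1291.6, C 1291.6
Sensible, products 25→247 °C: 109090 kJ/h
Q = ΔH = 213010 kJ/h = 59.17 kW
Heat supplied = 59.17 kJ/s

Q_in = 59.2 kJ/s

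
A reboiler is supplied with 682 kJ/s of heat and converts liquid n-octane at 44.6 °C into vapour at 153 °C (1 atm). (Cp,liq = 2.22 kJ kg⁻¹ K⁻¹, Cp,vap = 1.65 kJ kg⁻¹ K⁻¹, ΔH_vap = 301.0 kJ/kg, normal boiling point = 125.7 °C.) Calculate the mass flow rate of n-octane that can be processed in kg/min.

ṁ = 77.8 kg/min

Δh = 2.22×(125.7−44.6) + 301.0 + 1.65×(153−125.7) = 526.09 kJ/kg
Q = 682 kJ/s = 682 kJ/s = 40920 kJ/min
ṁ = Q/Δh = 40920 / 526.09 = 77.782 kg/min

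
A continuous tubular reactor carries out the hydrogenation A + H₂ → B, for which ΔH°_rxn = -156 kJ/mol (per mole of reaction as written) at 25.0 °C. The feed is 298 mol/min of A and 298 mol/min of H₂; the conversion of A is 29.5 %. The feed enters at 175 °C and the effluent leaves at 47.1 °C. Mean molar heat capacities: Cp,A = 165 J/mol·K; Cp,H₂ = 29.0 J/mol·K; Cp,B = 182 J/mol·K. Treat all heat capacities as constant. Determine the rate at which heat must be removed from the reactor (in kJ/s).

Q_out = 352 kJ/s

Extent of reaction ξ = 0.295 × 298 = 87.91 mol/min
Reaction term: ξ·ΔH°_rxn = 87.91 × -156 = -13714 kJ/min
Sensible, feed 175→25 °C: -8671.8 kJ/min
Outlet flows (mol/min): A 210.09, H₂ 210.09, B 87.91
Sensible, products 25→47.1 °C: 1254.3 kJ/min
Q = ΔH = -21131 kJ/min = -352.19 kW
Heat removed = 352.19 kJ/s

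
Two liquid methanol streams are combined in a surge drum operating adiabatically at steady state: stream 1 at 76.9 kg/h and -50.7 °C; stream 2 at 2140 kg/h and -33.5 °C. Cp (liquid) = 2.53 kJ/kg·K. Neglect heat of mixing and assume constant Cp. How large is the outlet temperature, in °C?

No heat crosses the boundary, so H_out = H_in.
T_out = Σ ṁᵢCp,ᵢTᵢ / Σ ṁᵢCp,ᵢ
      = -191240 / 5608.8 = -34.097 °C

T_out = -34.1 °C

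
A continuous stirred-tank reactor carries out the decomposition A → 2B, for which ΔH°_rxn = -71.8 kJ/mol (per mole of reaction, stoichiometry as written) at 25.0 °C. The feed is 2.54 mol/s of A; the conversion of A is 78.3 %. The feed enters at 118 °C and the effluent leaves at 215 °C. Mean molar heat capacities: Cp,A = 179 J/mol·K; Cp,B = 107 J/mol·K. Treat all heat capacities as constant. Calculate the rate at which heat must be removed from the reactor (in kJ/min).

Extent of reaction ξ = 0.783 × 2.54 = 1.9888 mol/s
Reaction term: ξ·ΔH°_rxn = 1.9888 × -71.8 = -142.8 kJ/s
Sensible, feed 118→25 °C: -42.283 kJ/s
Outlet flows (mol/s): A 0.55118, B 3.9776
Sensible, products 25→215 °C: 99.611 kJ/s
Q = ΔH = -85.47 kJ/s = -85.47 kW
Heat removed = 5128.2 kJ/min

Q_out = 5130 kJ/min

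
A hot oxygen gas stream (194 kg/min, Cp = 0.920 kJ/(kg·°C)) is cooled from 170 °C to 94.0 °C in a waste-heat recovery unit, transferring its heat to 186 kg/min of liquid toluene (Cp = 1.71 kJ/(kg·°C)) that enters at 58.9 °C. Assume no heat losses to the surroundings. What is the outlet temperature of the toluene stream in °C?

T_c,out = 102 °C

Heat released by hot stream: Q = 194 × 0.920 × (170 − 94.0) = 13564 kJ/min
Energy balance on cold side (adiabatic exchanger): Q = ṁ_c·Cp_c·(T_c,out − T_c,in)
T_c,out = 58.9 + 13564/(186 × 1.71) = 101.55 °C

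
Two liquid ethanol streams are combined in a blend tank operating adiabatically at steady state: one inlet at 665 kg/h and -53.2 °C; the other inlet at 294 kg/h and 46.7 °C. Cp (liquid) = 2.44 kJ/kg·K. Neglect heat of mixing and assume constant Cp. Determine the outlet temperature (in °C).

T_out = -22.6 °C

No heat crosses the boundary, so H_out = H_in.
Σ ṁᵢCp,ᵢTᵢ = 665×2.44×-53.2 + 294×2.44×46.7 = -52822
Σ ṁᵢCp,ᵢ = 665×2.44 + 294×2.44 = 2340
T_out = -52822 / 2340 = -22.574 °C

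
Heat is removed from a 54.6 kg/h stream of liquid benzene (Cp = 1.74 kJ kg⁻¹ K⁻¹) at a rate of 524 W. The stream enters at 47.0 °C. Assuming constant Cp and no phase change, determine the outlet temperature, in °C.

T_out = 27.1 °C

Q = 524 W = 1886.4 kJ/h
ΔT = Q/(ṁ·Cp) = 1886.4/(54.6×1.74) = 19.856 K
T_out = 47.0 − 19.856 = 27.144 °C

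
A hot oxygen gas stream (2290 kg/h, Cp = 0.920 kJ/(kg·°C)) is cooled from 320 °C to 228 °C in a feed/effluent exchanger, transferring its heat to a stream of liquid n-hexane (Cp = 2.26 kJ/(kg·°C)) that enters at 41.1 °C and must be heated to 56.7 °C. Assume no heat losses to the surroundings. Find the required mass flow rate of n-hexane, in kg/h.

Heat released by hot stream: Q = 2290 × 0.920 × (320 − 228) = 193830 kJ/h
Energy balance on cold side (adiabatic exchanger): Q = ṁ_c·Cp_c·(T_c,out − T_c,in)
ṁ_c = 193830 / [2.26 × (56.7 − 41.1)] = 5497.7 kg/h

ṁ_c = 5500 kg/h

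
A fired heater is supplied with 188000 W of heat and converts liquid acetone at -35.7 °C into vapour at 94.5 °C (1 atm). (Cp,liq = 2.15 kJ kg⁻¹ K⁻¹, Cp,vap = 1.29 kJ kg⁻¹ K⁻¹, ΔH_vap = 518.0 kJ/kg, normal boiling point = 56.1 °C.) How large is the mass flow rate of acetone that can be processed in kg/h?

Δh = 2.15×(56.1−-35.7) + 518.0 + 1.29×(94.5−56.1) = 764.91 kJ/kg
Q = 188000 W = 188 kJ/s = 676800 kJ/h
ṁ = Q/Δh = 676800 / 764.91 = 884.81 kg/h

ṁ = 885 kg/h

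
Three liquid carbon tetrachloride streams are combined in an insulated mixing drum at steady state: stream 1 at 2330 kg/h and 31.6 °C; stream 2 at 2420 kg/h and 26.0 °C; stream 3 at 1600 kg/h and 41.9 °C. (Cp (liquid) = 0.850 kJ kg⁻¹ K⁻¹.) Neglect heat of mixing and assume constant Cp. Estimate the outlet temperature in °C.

T_out = 32.1 °C

Adiabatic, steady state ⇒ Σ ṁᵢCp,ᵢ(T_out − Tᵢ) = 0
T_out = Σ ṁᵢCp,ᵢTᵢ / Σ ṁᵢCp,ᵢ
      = 173050 / 5397.5 = 32.061 °C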